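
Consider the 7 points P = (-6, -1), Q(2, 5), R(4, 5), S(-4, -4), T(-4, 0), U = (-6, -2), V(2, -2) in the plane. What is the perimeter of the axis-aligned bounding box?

Width = max x − min x = 4 − (-6) = 10.
Height = max y − min y = 5 − (-4) = 9.
Perimeter = 2(10 + 9) = 38.

38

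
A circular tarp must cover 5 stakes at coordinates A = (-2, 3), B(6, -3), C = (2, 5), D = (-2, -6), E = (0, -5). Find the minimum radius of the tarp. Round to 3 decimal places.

A smallest enclosing disk is always determined by at most three of the input points on its boundary.
The minimum enclosing circle is determined by three boundary points: B, C, D.
Their circumcentre is (11/19, -27/38) with r² = 50005/1444.
The farthest remaining point A is at distance² 29485/1444 ≤ 50005/1444.
r = √(50005/1444) ≈ 5.885.

5.885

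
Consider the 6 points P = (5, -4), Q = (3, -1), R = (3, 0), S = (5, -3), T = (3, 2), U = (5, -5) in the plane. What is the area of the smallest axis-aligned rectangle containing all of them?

x ranges over [3, 5], width 2.
y ranges over [-5, 2], height 7.
Area = 2 × 7 = 14.

14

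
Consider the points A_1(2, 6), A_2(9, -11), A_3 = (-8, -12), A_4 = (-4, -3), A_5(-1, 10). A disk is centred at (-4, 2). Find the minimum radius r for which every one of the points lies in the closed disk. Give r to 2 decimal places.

The required radius is the distance from (-4, 2) to the farthest point.
Squared distances: 52, 338, 212, 25, 73.
Maximum is 338, attained at A_2.
r = √338 ≈ 18.38.

18.38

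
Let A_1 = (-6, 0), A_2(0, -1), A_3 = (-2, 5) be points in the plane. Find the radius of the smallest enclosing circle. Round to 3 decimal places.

Side lengths²: A_1A_2² = 37, A_1A_3² = 41, A_2A_3² = 40.
Since A_1A_3² = 41 < 40 + 37 = 77, the triangle is acute, so the smallest enclosing circle is the circumcircle.
Circumcentre = (-91/34, 49/34), r² = 7585/578.
r = √(7585/578) ≈ 3.623.

3.623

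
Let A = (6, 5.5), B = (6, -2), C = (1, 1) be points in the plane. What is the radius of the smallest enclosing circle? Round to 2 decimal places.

Side lengths²: AB² = 56.25, AC² = 45.25, BC² = 34.
Since AB² = 56.25 < 45.25 + 34 = 79.25, the triangle is acute, so the smallest enclosing circle is the circumcircle.
Circumcentre = (4.85, 1.75), r² = 15.385.
r = √(15.385) ≈ 3.92.

3.92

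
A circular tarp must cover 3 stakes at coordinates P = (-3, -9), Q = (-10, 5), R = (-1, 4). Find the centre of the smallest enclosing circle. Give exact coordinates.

Side lengths²: PQ² = 245, PR² = 173, QR² = 82.
Since PQ² = 245 < 173 + 82 = 255, the triangle is acute, so the smallest enclosing circle is the circumcircle.
Circumcentre = (-211/34, -63/34), r² = 35465/578.
Centre = (-211/34, -63/34).

(-211/34, -63/34)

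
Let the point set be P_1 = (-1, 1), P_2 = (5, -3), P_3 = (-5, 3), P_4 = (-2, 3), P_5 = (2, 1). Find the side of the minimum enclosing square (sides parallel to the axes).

The bounding box has width 10 and height 6.
An axis-aligned square enclosing the set must have side ≥ max(width, height).
So the minimum side is max(10, 6) = 10.

10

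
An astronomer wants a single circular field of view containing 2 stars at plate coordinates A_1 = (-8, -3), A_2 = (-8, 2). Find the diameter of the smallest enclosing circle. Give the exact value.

5

The smallest circle enclosing two points has them as diameter endpoints.
Centre = midpoint = (-8, -0.5); r² = |A_1A_2|²/4 = 25/4 = 6.25.
Diameter = 2r = 2√(6.25) = 5.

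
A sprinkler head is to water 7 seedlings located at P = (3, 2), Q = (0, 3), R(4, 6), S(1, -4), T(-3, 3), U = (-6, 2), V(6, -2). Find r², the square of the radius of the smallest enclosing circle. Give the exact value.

4930/121

The minimum enclosing circle of a finite set is fixed by two of the points (as a diameter) or three (as a circumcircle).
The minimum enclosing circle is determined by three boundary points: R, U, V.
Their circumcentre is (3/11, 9/11) with r² = 4930/121.
The farthest remaining point S is at distance² 2873/121 ≤ 4930/121.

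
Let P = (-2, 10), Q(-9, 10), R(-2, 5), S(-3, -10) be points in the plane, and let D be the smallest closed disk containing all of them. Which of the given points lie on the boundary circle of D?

P, Q, S

A smallest enclosing disk is always determined by at most three of the input points on its boundary.
The minimum enclosing circle is determined by three boundary points: P, Q, S.
Their circumcentre is (-5.5, 0.15) with r² = 109.2725.
The farthest remaining point R is at distance² 35.7725 ≤ 109.2725.
The points at distance exactly r from the centre are P, Q, S — 3 points.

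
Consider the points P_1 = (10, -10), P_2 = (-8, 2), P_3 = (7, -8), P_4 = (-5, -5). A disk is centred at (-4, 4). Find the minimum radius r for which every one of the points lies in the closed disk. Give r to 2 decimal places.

The required radius is the distance from (-4, 4) to the farthest point.
Squared distances: 392, 20, 265, 82.
Maximum is 392, attained at P_1.
r = √392 ≈ 19.80.

19.80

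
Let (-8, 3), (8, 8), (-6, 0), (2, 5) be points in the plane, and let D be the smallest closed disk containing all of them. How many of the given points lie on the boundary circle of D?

By Welzl's lemma the MEC is supported by two points (diametrically opposite) or three points (on a circumcircle).
The farthest pair is (-8, 3)–(8, 8) with squared distance 281. The circle on this segment as diameter has centre (0, 5.5) and r² = 281/4 = 70.25.
Check (-6, 0): distance² to centre = 66.25 ≤ 70.25, so it lies inside.
All remaining points lie in this disk, and no smaller disk contains both endpoints, so this is the minimum enclosing circle.
The points at distance exactly r from the centre are (-8, 3), (8, 8) — 2 points.

2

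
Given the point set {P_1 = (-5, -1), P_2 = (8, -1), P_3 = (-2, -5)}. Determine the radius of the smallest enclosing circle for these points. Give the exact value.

Side lengths²: P_1P_2² = 169, P_1P_3² = 25, P_2P_3² = 116.
Since P_1P_2² = 169 ≥ 116 + 25 = 141, the angle opposite P_1P_2 is not acute, so the smallest enclosing circle has P_1P_2 as diameter.
Centre = midpoint of P_1P_2 = (1.5, -1), r² = 169/4 = 42.25.
r = √(42.25) = 6.5.

6.5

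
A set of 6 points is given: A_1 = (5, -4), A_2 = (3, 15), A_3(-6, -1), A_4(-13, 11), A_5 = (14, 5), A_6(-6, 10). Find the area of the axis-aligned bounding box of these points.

513

x ranges over [-13, 14], width 27.
y ranges over [-4, 15], height 19.
Area = 27 × 19 = 513.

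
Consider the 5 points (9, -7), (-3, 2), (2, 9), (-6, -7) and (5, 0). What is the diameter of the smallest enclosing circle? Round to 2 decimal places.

19.53

The minimum enclosing circle is determined by three boundary points: (9, -7), (2, 9), (-6, -7).
Their circumcentre is (1.5, -0.75) with r² = 95.3125.
The farthest remaining point (-3, 2) is at distance² 27.8125 ≤ 95.3125.
Diameter = 2r = 2√(95.3125) ≈ 19.53.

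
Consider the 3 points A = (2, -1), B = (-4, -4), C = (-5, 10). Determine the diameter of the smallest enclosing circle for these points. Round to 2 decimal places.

Side lengths²: AB² = 45, AC² = 170, BC² = 197.
Since BC² = 197 < 170 + 45 = 215, the triangle is acute, so the smallest enclosing circle is the circumcircle.
Circumcentre = (-219/58, 177/58), r² = 83725/1682.
Diameter = 2r = 2√(83725/1682) ≈ 14.11.

14.11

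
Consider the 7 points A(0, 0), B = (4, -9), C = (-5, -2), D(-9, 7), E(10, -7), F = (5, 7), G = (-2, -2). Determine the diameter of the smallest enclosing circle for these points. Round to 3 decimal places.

By Welzl's lemma the MEC is supported by two points (diametrically opposite) or three points (on a circumcircle).
The farthest pair is D–E with squared distance 557. The circle on this segment as diameter has centre (0.5, 0) and r² = 557/4 = 139.25.
Check A: distance² to centre = 0.25 ≤ 139.25, so it lies inside.
All remaining points lie in this disk, and no smaller disk contains both endpoints, so this is the minimum enclosing circle.
Diameter = 2r = 2√(139.25) ≈ 23.601.

23.601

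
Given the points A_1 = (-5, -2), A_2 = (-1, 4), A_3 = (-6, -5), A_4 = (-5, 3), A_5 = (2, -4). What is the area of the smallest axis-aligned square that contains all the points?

The bounding box has width 8 and height 9.
An axis-aligned square enclosing the set must have side ≥ max(width, height).
So the minimum side is max(8, 9) = 9.
Area = 9² = 81.

81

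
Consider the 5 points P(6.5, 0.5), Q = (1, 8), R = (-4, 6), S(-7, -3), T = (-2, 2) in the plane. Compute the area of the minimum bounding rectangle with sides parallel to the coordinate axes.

148.5

x ranges over [-7, 6.5], width 13.5.
y ranges over [-3, 8], height 11.
Area = 13.5 × 11 = 148.5.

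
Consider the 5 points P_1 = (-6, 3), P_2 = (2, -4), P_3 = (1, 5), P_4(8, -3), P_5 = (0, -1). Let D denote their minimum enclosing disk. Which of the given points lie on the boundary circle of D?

A smallest enclosing disk is always determined by at most three of the input points on its boundary.
The farthest pair is P_1–P_4 with squared distance 232. The circle on this segment as diameter has centre (1, 0) and r² = 232/4 = 58.
Check P_2: distance² to centre = 17 ≤ 58, so it lies inside.
All remaining points lie in this disk, and no smaller disk contains both endpoints, so this is the minimum enclosing circle.
The points at distance exactly r from the centre are P_1, P_4 — 2 points.

P_1, P_4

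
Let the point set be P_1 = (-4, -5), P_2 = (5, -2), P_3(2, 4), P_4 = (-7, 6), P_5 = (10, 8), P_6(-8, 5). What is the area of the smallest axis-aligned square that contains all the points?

The bounding box has width 18 and height 13.
An axis-aligned square enclosing the set must have side ≥ max(width, height).
So the minimum side is max(18, 13) = 18.
Area = 18² = 324.

324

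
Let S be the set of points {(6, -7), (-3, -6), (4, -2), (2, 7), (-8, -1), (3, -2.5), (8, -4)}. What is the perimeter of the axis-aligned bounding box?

Width = max x − min x = 8 − (-8) = 16.
Height = max y − min y = 7 − (-7) = 14.
Perimeter = 2(16 + 14) = 60.

60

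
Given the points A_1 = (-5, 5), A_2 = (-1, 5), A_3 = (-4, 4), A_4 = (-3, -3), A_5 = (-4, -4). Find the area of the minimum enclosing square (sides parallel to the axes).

The bounding box has width 4 and height 9.
An axis-aligned square enclosing the set must have side ≥ max(width, height).
So the minimum side is max(4, 9) = 9.
Area = 9² = 81.

81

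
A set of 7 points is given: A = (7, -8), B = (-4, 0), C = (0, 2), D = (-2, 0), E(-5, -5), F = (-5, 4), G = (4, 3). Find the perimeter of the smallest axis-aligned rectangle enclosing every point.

48

Width = max x − min x = 7 − (-5) = 12.
Height = max y − min y = 4 − (-8) = 12.
Perimeter = 2(12 + 12) = 48.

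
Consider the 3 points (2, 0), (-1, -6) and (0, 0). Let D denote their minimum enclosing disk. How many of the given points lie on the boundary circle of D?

2

Call the three points A, B, C in the order given.
Side lengths²: AB² = 45, AC² = 4, BC² = 37.
Since AB² = 45 ≥ 37 + 4 = 41, the angle opposite AB is not acute, so the smallest enclosing circle has AB as diameter.
Centre = midpoint of AB = (0.5, -3), r² = 45/4 = 11.25.
The points at distance exactly r from the centre are (2, 0), (-1, -6) — 2 points.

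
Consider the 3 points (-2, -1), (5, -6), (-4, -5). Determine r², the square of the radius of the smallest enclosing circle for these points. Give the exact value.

Call the three points A, B, C in the order given.
Side lengths²: AB² = 74, AC² = 20, BC² = 82.
Since BC² = 82 < 74 + 20 = 94, the triangle is acute, so the smallest enclosing circle is the circumcircle.
Circumcentre = (11/19, -91/19), r² = 7585/361.

7585/361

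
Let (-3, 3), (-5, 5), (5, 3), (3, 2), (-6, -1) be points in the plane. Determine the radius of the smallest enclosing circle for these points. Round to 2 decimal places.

5.86

The minimum enclosing circle of a finite set is fixed by two of the points (as a diameter) or three (as a circumcircle).
The minimum enclosing circle is determined by three boundary points: (-5, 5), (5, 3), (-6, -1).
Their circumcentre is (-35/62, 73/62) with r² = 65897/1922.
The farthest remaining point (3, 2) is at distance² 25721/1922 ≤ 65897/1922.
r = √(65897/1922) ≈ 5.86.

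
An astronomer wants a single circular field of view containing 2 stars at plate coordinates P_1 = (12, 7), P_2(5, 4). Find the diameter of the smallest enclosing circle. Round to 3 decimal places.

7.616

The smallest circle enclosing two points has them as diameter endpoints.
Centre = midpoint = (8.5, 5.5); r² = |P_1P_2|²/4 = 58/4 = 14.5.
Diameter = 2r = 2√(14.5) ≈ 7.616.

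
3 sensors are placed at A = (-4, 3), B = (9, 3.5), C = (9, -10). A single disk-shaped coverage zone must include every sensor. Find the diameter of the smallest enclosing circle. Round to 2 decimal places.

Side lengths²: AB² = 169.25, AC² = 338, BC² = 182.25.
Since AC² = 338 < 182.25 + 169.25 = 351.5, the triangle is acute, so the smallest enclosing circle is the circumcircle.
Circumcentre = (2.75, -3.25), r² = 84.625.
Diameter = 2r = 2√(84.625) ≈ 18.40.

18.40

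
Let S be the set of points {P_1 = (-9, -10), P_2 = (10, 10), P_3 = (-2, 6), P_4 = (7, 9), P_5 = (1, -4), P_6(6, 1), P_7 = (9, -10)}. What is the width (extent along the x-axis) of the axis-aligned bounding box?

19

max x = 10, min x = -9, so width = 19.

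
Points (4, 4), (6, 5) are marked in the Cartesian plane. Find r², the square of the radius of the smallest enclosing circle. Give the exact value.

The smallest circle enclosing two points has them as diameter endpoints.
Centre = midpoint = (5, 4.5); r² = |(4, 4)−(6, 5)|²/4 = 5/4 = 1.25.

1.25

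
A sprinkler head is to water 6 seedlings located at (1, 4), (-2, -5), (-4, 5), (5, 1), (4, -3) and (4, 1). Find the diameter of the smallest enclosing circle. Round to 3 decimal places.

11.402

The minimum enclosing circle of a finite set is fixed by two of the points (as a diameter) or three (as a circumcircle).
The minimum enclosing circle is determined by three boundary points: (-2, -5), (-4, 5), (4, -3).
Their circumcentre is (-0.5, 0.5) with r² = 32.5.
The farthest remaining point (5, 1) is at distance² 30.5 ≤ 32.5.
Diameter = 2r = 2√(32.5) ≈ 11.402.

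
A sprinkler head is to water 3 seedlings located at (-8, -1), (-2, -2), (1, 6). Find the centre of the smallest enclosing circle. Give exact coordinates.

(-3.5, 2.5)

Call the three points A, B, C in the order given.
Side lengths²: AB² = 37, AC² = 130, BC² = 73.
Since AC² = 130 ≥ 73 + 37 = 110, the angle opposite AC is not acute, so the smallest enclosing circle has AC as diameter.
Centre = midpoint of AC = (-3.5, 2.5), r² = 130/4 = 32.5.
Centre = (-3.5, 2.5).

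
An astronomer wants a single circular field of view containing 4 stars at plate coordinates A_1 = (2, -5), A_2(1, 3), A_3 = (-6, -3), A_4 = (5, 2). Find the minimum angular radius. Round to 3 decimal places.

A smallest enclosing disk is always determined by at most three of the input points on its boundary.
The farthest pair is A_3–A_4 with squared distance 146. The circle on this segment as diameter has centre (-0.5, -0.5) and r² = 146/4 = 36.5.
Check A_1: distance² to centre = 26.5 ≤ 36.5, so it lies inside.
All remaining points lie in this disk, and no smaller disk contains both endpoints, so this is the minimum enclosing circle.
r = √(36.5) ≈ 6.042.

6.042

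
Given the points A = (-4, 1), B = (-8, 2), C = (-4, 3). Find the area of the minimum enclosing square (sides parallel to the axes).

16

The bounding box has width 4 and height 2.
An axis-aligned square enclosing the set must have side ≥ max(width, height).
So the minimum side is max(4, 2) = 4.
Area = 4² = 16.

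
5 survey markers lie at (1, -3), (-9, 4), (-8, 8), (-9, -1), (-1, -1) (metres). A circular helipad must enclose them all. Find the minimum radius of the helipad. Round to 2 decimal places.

7.11

A smallest enclosing disk is always determined by at most three of the input points on its boundary.
The farthest pair is (1, -3)–(-8, 8) with squared distance 202. The circle on this segment as diameter has centre (-3.5, 2.5) and r² = 202/4 = 50.5.
Check (-9, 4): distance² to centre = 32.5 ≤ 50.5, so it lies inside.
All remaining points lie in this disk, and no smaller disk contains both endpoints, so this is the minimum enclosing circle.
r = √(50.5) ≈ 7.11.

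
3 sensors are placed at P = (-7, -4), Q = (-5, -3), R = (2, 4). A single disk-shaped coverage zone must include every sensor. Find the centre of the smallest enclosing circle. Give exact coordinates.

(-2.5, 0)

Side lengths²: PQ² = 5, PR² = 145, QR² = 98.
Since PR² = 145 ≥ 98 + 5 = 103, the angle opposite PR is not acute, so the smallest enclosing circle has PR as diameter.
Centre = midpoint of PR = (-2.5, 0), r² = 145/4 = 36.25.
Centre = (-2.5, 0).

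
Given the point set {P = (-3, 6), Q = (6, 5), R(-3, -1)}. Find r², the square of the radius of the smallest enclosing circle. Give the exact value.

533/18

Side lengths²: PQ² = 82, PR² = 49, QR² = 117.
Since QR² = 117 < 82 + 49 = 131, the triangle is acute, so the smallest enclosing circle is the circumcircle.
Circumcentre = (7/6, 2.5), r² = 533/18.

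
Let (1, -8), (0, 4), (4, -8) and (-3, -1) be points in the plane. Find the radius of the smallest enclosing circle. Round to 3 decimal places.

The minimum enclosing circle of a finite set is fixed by two of the points (as a diameter) or three (as a circumcircle).
The farthest pair is (0, 4)–(4, -8) with squared distance 160. The circle on this segment as diameter has centre (2, -2) and r² = 160/4 = 40.
Check (1, -8): distance² to centre = 37 ≤ 40, so it lies inside.
All remaining points lie in this disk, and no smaller disk contains both endpoints, so this is the minimum enclosing circle.
r = √40 ≈ 6.325.

6.325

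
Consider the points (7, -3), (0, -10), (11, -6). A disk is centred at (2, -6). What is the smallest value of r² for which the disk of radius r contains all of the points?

The required radius is the distance from (2, -6) to the farthest point.
Squared distances: 34, 20, 81.
Maximum is 81, attained at (11, -6).

81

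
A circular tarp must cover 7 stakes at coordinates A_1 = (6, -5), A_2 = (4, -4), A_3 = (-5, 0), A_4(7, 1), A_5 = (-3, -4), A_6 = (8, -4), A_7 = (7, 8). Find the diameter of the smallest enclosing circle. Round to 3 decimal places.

15.675

By Welzl's lemma the MEC is supported by two points (diametrically opposite) or three points (on a circumcircle).
The minimum enclosing circle is determined by three boundary points: A_5, A_6, A_7.
Their circumcentre is (2.5, 19/12) with r² = 8845/144.
The farthest remaining point A_3 is at distance² 8461/144 ≤ 8845/144.
Diameter = 2r = 2√(8845/144) ≈ 15.675.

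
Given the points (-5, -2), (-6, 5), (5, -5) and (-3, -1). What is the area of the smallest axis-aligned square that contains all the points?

121

The bounding box has width 11 and height 10.
An axis-aligned square enclosing the set must have side ≥ max(width, height).
So the minimum side is max(11, 10) = 11.
Area = 11² = 121.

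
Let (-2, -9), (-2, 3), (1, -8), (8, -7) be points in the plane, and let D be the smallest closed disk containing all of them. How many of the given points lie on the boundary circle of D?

3

The minimum enclosing circle of a finite set is fixed by two of the points (as a diameter) or three (as a circumcircle).
The minimum enclosing circle is determined by three boundary points: (-2, -9), (-2, 3), (8, -7).
Their circumcentre is (2, -3) with r² = 52.
The farthest remaining point (1, -8) is at distance² 26 ≤ 52.
The points at distance exactly r from the centre are (-2, -9), (-2, 3), (8, -7) — 3 points.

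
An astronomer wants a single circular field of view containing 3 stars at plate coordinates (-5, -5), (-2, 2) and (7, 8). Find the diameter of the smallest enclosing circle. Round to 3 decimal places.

17.692

Call the three points A, B, C in the order given.
Side lengths²: AB² = 58, AC² = 313, BC² = 117.
Since AC² = 313 ≥ 117 + 58 = 175, the angle opposite AC is not acute, so the smallest enclosing circle has AC as diameter.
Centre = midpoint of AC = (1, 1.5), r² = 313/4 = 78.25.
Diameter = 2r = 2√(78.25) ≈ 17.692.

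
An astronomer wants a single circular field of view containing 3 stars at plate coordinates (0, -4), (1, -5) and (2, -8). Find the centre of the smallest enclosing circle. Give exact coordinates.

(1, -6)

Call the three points A, B, C in the order given.
Side lengths²: AB² = 2, AC² = 20, BC² = 10.
Since AC² = 20 ≥ 10 + 2 = 12, the angle opposite AC is not acute, so the smallest enclosing circle has AC as diameter.
Centre = midpoint of AC = (1, -6), r² = 20/4 = 5.
Centre = (1, -6).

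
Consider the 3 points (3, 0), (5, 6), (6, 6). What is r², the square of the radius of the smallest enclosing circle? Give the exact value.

11.25

Call the three points A, B, C in the order given.
Side lengths²: AB² = 40, AC² = 45, BC² = 1.
Since AC² = 45 ≥ 40 + 1 = 41, the angle opposite AC is not acute, so the smallest enclosing circle has AC as diameter.
Centre = midpoint of AC = (4.5, 3), r² = 45/4 = 11.25.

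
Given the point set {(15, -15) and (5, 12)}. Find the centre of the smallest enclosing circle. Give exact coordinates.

The smallest circle enclosing two points has them as diameter endpoints.
Centre = midpoint = (10, -1.5); r² = |(15, -15)−(5, 12)|²/4 = 829/4 = 207.25.
Centre = (10, -1.5).

(10, -1.5)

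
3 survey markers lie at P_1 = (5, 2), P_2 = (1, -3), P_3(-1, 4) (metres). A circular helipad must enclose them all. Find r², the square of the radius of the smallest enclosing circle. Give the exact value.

Side lengths²: P_1P_2² = 41, P_1P_3² = 40, P_2P_3² = 53.
Since P_2P_3² = 53 < 41 + 40 = 81, the triangle is acute, so the smallest enclosing circle is the circumcircle.
Circumcentre = (49/38, 33/38), r² = 10865/722.

10865/722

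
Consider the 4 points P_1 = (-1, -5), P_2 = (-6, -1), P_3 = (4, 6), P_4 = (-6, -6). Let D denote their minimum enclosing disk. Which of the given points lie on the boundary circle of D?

A smallest enclosing disk is always determined by at most three of the input points on its boundary.
The farthest pair is P_3–P_4 with squared distance 244. The circle on this segment as diameter has centre (-1, 0) and r² = 244/4 = 61.
Check P_1: distance² to centre = 25 ≤ 61, so it lies inside.
All remaining points lie in this disk, and no smaller disk contains both endpoints, so this is the minimum enclosing circle.
The points at distance exactly r from the centre are P_3, P_4 — 2 points.

P_3, P_4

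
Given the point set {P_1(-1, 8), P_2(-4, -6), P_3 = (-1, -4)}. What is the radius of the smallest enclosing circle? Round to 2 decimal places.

7.16

Side lengths²: P_1P_2² = 205, P_1P_3² = 144, P_2P_3² = 13.
Since P_1P_2² = 205 ≥ 144 + 13 = 157, the angle opposite P_1P_2 is not acute, so the smallest enclosing circle has P_1P_2 as diameter.
Centre = midpoint of P_1P_2 = (-2.5, 1), r² = 205/4 = 51.25.
r = √(51.25) ≈ 7.16.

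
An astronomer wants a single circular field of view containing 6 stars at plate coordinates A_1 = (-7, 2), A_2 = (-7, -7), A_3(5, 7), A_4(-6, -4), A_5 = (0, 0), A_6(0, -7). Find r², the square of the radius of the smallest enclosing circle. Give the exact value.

By Welzl's lemma the MEC is supported by two points (diametrically opposite) or three points (on a circumcircle).
The farthest pair is A_2–A_3 with squared distance 340. The circle on this segment as diameter has centre (-1, 0) and r² = 340/4 = 85.
Check A_1: distance² to centre = 40 ≤ 85, so it lies inside.
All remaining points lie in this disk, and no smaller disk contains both endpoints, so this is the minimum enclosing circle.

85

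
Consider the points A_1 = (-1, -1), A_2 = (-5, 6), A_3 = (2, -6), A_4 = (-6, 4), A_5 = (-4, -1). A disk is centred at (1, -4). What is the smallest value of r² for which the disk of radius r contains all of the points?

The required radius is the distance from (1, -4) to the farthest point.
Squared distances: 13, 136, 5, 113, 34.
Maximum is 136, attained at A_2.

136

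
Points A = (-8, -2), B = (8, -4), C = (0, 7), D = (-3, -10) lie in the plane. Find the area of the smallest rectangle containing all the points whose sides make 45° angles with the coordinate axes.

190

In coordinates u = x + y, v = x − y the rectangle is axis-aligned; the map (x,y)→(u,v) scales areas by 2.
u-values: -10, 4, 7, -13; range = 7 − (-13) = 20.
v-values: -6, 12, -7, 7; range = 12 − (-7) = 19.
Area = (20 × 19) / 2 = 190.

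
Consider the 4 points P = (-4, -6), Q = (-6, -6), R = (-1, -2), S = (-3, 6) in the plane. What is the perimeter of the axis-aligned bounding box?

Width = max x − min x = -1 − (-6) = 5.
Height = max y − min y = 6 − (-6) = 12.
Perimeter = 2(5 + 12) = 34.

34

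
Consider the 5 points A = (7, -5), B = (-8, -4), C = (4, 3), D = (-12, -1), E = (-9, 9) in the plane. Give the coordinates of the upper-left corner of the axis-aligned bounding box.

(-12, 9)

x-range [-12, 7], y-range [-5, 9].
The upper-left corner is (-12, 9).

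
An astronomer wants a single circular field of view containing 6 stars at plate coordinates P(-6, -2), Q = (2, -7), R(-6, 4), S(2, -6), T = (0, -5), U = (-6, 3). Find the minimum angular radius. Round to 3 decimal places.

6.801

By Welzl's lemma the MEC is supported by two points (diametrically opposite) or three points (on a circumcircle).
The farthest pair is Q–R with squared distance 185. The circle on this segment as diameter has centre (-2, -1.5) and r² = 185/4 = 46.25.
Check P: distance² to centre = 16.25 ≤ 46.25, so it lies inside.
All remaining points lie in this disk, and no smaller disk contains both endpoints, so this is the minimum enclosing circle.
r = √(46.25) ≈ 6.801.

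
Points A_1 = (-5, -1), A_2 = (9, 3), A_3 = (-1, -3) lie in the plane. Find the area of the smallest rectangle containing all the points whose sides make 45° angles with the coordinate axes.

In coordinates u = x + y, v = x − y the rectangle is axis-aligned; the map (x,y)→(u,v) scales areas by 2.
u-values: -6, 12, -4; range = 12 − (-6) = 18.
v-values: -4, 6, 2; range = 6 − (-4) = 10.
Area = (18 × 10) / 2 = 90.

90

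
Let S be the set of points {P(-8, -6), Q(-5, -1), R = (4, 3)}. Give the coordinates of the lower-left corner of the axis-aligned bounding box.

(-8, -6)

x-range [-8, 4], y-range [-6, 3].
The lower-left corner is (-8, -6).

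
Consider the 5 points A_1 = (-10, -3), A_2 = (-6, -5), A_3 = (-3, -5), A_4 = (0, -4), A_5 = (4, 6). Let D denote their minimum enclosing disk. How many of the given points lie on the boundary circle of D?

By Welzl's lemma the MEC is supported by two points (diametrically opposite) or three points (on a circumcircle).
The farthest pair is A_1–A_5 with squared distance 277. The circle on this segment as diameter has centre (-3, 1.5) and r² = 277/4 = 69.25.
Check A_2: distance² to centre = 51.25 ≤ 69.25, so it lies inside.
All remaining points lie in this disk, and no smaller disk contains both endpoints, so this is the minimum enclosing circle.
The points at distance exactly r from the centre are A_1, A_5 — 2 points.

2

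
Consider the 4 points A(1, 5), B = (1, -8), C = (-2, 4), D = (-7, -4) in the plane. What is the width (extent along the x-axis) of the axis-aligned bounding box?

8

max x = 1, min x = -7, so width = 8.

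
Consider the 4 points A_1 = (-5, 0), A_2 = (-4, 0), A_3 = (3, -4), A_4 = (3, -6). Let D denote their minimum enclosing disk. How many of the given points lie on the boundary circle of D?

The farthest pair is A_1–A_4 with squared distance 100. The circle on this segment as diameter has centre (-1, -3) and r² = 100/4 = 25.
Check A_2: distance² to centre = 18 ≤ 25, so it lies inside.
All remaining points lie in this disk, and no smaller disk contains both endpoints, so this is the minimum enclosing circle.
The points at distance exactly r from the centre are A_1, A_4 — 2 points.

2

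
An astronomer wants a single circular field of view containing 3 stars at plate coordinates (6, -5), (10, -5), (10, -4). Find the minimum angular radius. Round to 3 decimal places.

Call the three points A, B, C in the order given.
Side lengths²: AB² = 16, AC² = 17, BC² = 1.
Since AC² = 17 ≥ 16 + 1 = 17, the angle opposite AC is not acute, so the smallest enclosing circle has AC as diameter.
Centre = midpoint of AC = (8, -4.5), r² = 17/4 = 4.25.
r = √(4.25) ≈ 2.062.

2.062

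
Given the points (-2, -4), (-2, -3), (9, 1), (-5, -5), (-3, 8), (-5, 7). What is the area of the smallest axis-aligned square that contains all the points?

The bounding box has width 14 and height 13.
An axis-aligned square enclosing the set must have side ≥ max(width, height).
So the minimum side is max(14, 13) = 14.
Area = 14² = 196.

196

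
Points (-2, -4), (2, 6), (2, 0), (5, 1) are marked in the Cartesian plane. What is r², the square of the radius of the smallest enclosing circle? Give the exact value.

29

By Welzl's lemma the MEC is supported by two points (diametrically opposite) or three points (on a circumcircle).
The farthest pair is (-2, -4)–(2, 6) with squared distance 116. The circle on this segment as diameter has centre (0, 1) and r² = 116/4 = 29.
Check (2, 0): distance² to centre = 5 ≤ 29, so it lies inside.
All remaining points lie in this disk, and no smaller disk contains both endpoints, so this is the minimum enclosing circle.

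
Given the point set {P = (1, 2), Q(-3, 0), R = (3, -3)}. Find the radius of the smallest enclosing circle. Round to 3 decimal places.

Side lengths²: PQ² = 20, PR² = 29, QR² = 45.
Since QR² = 45 < 29 + 20 = 49, the triangle is acute, so the smallest enclosing circle is the circumcircle.
Circumcentre = (0.125, -1.25), r² = 11.328125.
r = √(11.328125) ≈ 3.366.

3.366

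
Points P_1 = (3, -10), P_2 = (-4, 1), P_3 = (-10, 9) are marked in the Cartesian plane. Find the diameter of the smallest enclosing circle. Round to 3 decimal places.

Side lengths²: P_1P_2² = 170, P_1P_3² = 530, P_2P_3² = 100.
Since P_1P_3² = 530 ≥ 170 + 100 = 270, the angle opposite P_1P_3 is not acute, so the smallest enclosing circle has P_1P_3 as diameter.
Centre = midpoint of P_1P_3 = (-3.5, -0.5), r² = 530/4 = 132.5.
Diameter = 2r = 2√(132.5) ≈ 23.022.

23.022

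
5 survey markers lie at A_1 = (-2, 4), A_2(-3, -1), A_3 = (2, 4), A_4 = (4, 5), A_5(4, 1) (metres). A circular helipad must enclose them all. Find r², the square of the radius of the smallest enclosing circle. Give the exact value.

21.25

A smallest enclosing disk is always determined by at most three of the input points on its boundary.
The farthest pair is A_2–A_4 with squared distance 85. The circle on this segment as diameter has centre (0.5, 2) and r² = 85/4 = 21.25.
Check A_1: distance² to centre = 10.25 ≤ 21.25, so it lies inside.
All remaining points lie in this disk, and no smaller disk contains both endpoints, so this is the minimum enclosing circle.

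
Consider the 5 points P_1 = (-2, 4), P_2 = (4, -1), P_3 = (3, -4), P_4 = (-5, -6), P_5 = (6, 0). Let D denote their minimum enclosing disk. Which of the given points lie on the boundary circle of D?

A smallest enclosing disk is always determined by at most three of the input points on its boundary.
The minimum enclosing circle is determined by three boundary points: P_1, P_4, P_5.
Their circumcentre is (-1/46, -47/23) with r² = 85565/2116.
The farthest remaining point P_2 is at distance² 36529/2116 ≤ 85565/2116.
The points at distance exactly r from the centre are P_1, P_4, P_5 — 3 points.

P_1, P_4, P_5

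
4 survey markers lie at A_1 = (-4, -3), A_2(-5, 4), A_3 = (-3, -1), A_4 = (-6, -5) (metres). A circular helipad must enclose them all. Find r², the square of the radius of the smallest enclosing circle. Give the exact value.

20.5

By Welzl's lemma the MEC is supported by two points (diametrically opposite) or three points (on a circumcircle).
The farthest pair is A_2–A_4 with squared distance 82. The circle on this segment as diameter has centre (-5.5, -0.5) and r² = 82/4 = 20.5.
Check A_1: distance² to centre = 8.5 ≤ 20.5, so it lies inside.
All remaining points lie in this disk, and no smaller disk contains both endpoints, so this is the minimum enclosing circle.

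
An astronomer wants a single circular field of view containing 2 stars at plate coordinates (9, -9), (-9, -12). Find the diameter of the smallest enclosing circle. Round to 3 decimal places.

The smallest circle enclosing two points has them as diameter endpoints.
Centre = midpoint = (0, -10.5); r² = |(9, -9)−(-9, -12)|²/4 = 333/4 = 83.25.
Diameter = 2r = 2√(83.25) ≈ 18.248.

18.248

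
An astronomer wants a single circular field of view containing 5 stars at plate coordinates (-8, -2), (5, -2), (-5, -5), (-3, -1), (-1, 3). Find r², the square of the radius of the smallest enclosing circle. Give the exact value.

By Welzl's lemma the MEC is supported by two points (diametrically opposite) or three points (on a circumcircle).
The farthest pair is (-8, -2)–(5, -2) with squared distance 169. The circle on this segment as diameter has centre (-1.5, -2) and r² = 169/4 = 42.25.
Check (-5, -5): distance² to centre = 21.25 ≤ 42.25, so it lies inside.
All remaining points lie in this disk, and no smaller disk contains both endpoints, so this is the minimum enclosing circle.

42.25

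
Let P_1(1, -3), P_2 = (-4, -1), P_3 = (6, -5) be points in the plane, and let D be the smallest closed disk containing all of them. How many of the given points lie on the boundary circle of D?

Side lengths²: P_1P_2² = 29, P_1P_3² = 29, P_2P_3² = 116.
Since P_2P_3² = 116 ≥ 29 + 29 = 58, the angle opposite P_2P_3 is not acute, so the smallest enclosing circle has P_2P_3 as diameter.
Centre = midpoint of P_2P_3 = (1, -3), r² = 116/4 = 29.
The points at distance exactly r from the centre are P_2, P_3 — 2 points.

2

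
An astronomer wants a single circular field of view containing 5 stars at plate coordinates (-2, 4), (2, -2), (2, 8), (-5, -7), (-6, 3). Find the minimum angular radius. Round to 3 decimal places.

8.276

By Welzl's lemma the MEC is supported by two points (diametrically opposite) or three points (on a circumcircle).
The farthest pair is (2, 8)–(-5, -7) with squared distance 274. The circle on this segment as diameter has centre (-1.5, 0.5) and r² = 274/4 = 68.5.
Check (-2, 4): distance² to centre = 12.5 ≤ 68.5, so it lies inside.
All remaining points lie in this disk, and no smaller disk contains both endpoints, so this is the minimum enclosing circle.
r = √(68.5) ≈ 8.276.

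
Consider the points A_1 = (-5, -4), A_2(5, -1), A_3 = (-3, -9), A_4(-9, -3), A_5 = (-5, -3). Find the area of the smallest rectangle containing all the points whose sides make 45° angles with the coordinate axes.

96

In coordinates u = x + y, v = x − y the rectangle is axis-aligned; the map (x,y)→(u,v) scales areas by 2.
u-values: -9, 4, -12, -12, -8; range = 4 − (-12) = 16.
v-values: -1, 6, 6, -6, -2; range = 6 − (-6) = 12.
Area = (16 × 12) / 2 = 96.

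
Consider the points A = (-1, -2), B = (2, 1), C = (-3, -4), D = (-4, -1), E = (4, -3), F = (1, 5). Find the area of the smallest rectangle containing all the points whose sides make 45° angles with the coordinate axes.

In coordinates u = x + y, v = x − y the rectangle is axis-aligned; the map (x,y)→(u,v) scales areas by 2.
u-values: -3, 3, -7, -5, 1, 6; range = 6 − (-7) = 13.
v-values: 1, 1, 1, -3, 7, -4; range = 7 − (-4) = 11.
Area = (13 × 11) / 2 = 71.5.

71.5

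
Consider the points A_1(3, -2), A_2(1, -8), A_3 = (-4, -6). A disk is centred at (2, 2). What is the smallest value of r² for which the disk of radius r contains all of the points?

101

The required radius is the distance from (2, 2) to the farthest point.
Squared distances: 17, 101, 100.
Maximum is 101, attained at A_2.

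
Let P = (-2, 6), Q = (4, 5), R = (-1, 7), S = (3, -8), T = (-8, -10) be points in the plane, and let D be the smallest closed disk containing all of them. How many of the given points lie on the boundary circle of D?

A smallest enclosing disk is always determined by at most three of the input points on its boundary.
The farthest pair is Q–T with squared distance 369. The circle on this segment as diameter has centre (-2, -2.5) and r² = 369/4 = 92.25.
Check P: distance² to centre = 72.25 ≤ 92.25, so it lies inside.
All remaining points lie in this disk, and no smaller disk contains both endpoints, so this is the minimum enclosing circle.
The points at distance exactly r from the centre are Q, T — 2 points.

2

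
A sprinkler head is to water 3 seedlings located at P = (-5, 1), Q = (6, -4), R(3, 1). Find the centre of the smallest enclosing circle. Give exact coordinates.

(0.5, -1.5)

Side lengths²: PQ² = 146, PR² = 64, QR² = 34.
Since PQ² = 146 ≥ 64 + 34 = 98, the angle opposite PQ is not acute, so the smallest enclosing circle has PQ as diameter.
Centre = midpoint of PQ = (0.5, -1.5), r² = 146/4 = 36.5.
Centre = (0.5, -1.5).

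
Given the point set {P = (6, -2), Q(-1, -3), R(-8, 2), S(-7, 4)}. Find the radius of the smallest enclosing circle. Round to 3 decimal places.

The minimum enclosing circle of a finite set is fixed by two of the points (as a diameter) or three (as a circumcircle).
The farthest pair is P–R with squared distance 212. The circle on this segment as diameter has centre (-1, 0) and r² = 212/4 = 53.
Check Q: distance² to centre = 9 ≤ 53, so it lies inside.
All remaining points lie in this disk, and no smaller disk contains both endpoints, so this is the minimum enclosing circle.
r = √53 ≈ 7.280.

7.280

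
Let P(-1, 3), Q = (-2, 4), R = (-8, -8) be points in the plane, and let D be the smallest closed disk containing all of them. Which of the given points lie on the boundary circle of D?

Q, R

Side lengths²: PQ² = 2, PR² = 170, QR² = 180.
Since QR² = 180 ≥ 170 + 2 = 172, the angle opposite QR is not acute, so the smallest enclosing circle has QR as diameter.
Centre = midpoint of QR = (-5, -2), r² = 180/4 = 45.
The points at distance exactly r from the centre are Q, R — 2 points.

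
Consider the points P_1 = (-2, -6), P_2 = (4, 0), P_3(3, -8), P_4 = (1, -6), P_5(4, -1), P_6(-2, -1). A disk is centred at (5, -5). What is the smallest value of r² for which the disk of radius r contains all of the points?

65

The required radius is the distance from (5, -5) to the farthest point.
Squared distances: 50, 26, 13, 17, 17, 65.
Maximum is 65, attained at P_6.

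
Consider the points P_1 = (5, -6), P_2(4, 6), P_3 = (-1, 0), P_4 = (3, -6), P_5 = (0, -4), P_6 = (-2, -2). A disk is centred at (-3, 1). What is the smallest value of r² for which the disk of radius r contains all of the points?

113

The required radius is the distance from (-3, 1) to the farthest point.
Squared distances: 113, 74, 5, 85, 34, 10.
Maximum is 113, attained at P_1.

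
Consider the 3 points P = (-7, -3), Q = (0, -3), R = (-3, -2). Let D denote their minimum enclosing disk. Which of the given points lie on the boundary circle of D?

Side lengths²: PQ² = 49, PR² = 17, QR² = 10.
Since PQ² = 49 ≥ 17 + 10 = 27, the angle opposite PQ is not acute, so the smallest enclosing circle has PQ as diameter.
Centre = midpoint of PQ = (-3.5, -3), r² = 49/4 = 12.25.
The points at distance exactly r from the centre are P, Q — 2 points.

P, Q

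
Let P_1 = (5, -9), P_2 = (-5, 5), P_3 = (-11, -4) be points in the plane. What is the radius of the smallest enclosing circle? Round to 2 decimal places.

Side lengths²: P_1P_2² = 296, P_1P_3² = 281, P_2P_3² = 117.
Since P_1P_2² = 296 < 281 + 117 = 398, the triangle is acute, so the smallest enclosing circle is the circumcircle.
Circumcentre = (-119/58, -201/58), r² = 135161/1682.
r = √(135161/1682) ≈ 8.96.

8.96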